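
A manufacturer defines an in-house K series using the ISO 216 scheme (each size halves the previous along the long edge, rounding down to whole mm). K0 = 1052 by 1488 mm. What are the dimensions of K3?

K1 = 744 × 1052 mm (from K0 by 1 halving).
K2: ⌊1052/2⌋ × 744 = 526 × 744 mm
K3: ⌊744/2⌋ × 526 = 372 × 526 mm

372 × 526 mm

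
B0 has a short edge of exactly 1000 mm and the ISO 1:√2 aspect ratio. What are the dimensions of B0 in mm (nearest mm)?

Short side = 1000 mm; long side = 1000√2 ≈ 1414.2 mm.

1000 × 1414 mm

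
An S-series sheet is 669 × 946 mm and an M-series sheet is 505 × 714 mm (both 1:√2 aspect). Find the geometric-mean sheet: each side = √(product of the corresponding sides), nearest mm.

Short side: √(669 · 505) = √337845 ≈ 581.2 → 581 mm
Long side: √(946 · 714) = √675444 ≈ 821.9 → 822 mm

581 × 822 mm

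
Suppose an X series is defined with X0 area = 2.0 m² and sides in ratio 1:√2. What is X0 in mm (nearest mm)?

1189 × 1682 mm

Let the short side be w mm. Then w · w√2 = 2.0 m² = 2,000,000 mm².
w² = 2,000,000/√2, so w ≈ 1189.2 mm; long side = w√2 ≈ 1681.8 mm.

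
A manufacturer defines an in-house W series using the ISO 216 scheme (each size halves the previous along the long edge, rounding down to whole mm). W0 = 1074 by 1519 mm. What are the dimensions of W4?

268 × 379 mm

W1: ⌊1519/2⌋ × 1074 = 759 × 1074 mm
W2: ⌊1074/2⌋ × 759 = 537 × 759 mm
W3: ⌊759/2⌋ × 537 = 379 × 537 mm
W4: ⌊537/2⌋ × 379 = 268 × 379 mm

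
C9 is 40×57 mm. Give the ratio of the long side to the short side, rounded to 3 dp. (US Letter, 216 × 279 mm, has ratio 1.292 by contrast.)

57 / 40 = 1.425
ISO 216 targets √2 ≈ 1.414; the +0.011 deviation is from mm rounding.

1.425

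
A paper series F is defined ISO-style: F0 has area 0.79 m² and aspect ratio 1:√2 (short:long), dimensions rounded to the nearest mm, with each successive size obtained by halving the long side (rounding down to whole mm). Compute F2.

373 × 528 mm

Let F0's short side be w mm. w · w√2 = 0.79 m² = 790,000 mm², so w ≈ 747.4 mm and w√2 ≈ 1057.0 mm → F0 = 747 × 1057 mm.
F1: ⌊1057/2⌋ × 747 = 528 × 747 mm
F2: ⌊747/2⌋ × 528 = 373 × 528 mm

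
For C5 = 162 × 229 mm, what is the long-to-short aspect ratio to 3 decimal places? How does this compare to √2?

1.414

229 / 162 = 1.414
Matches √2 ≈ 1.414 — the ISO 216 defining ratio.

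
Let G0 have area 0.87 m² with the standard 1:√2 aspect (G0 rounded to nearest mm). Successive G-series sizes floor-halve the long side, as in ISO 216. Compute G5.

138 × 196 mm

Let G0's short side be w mm. w · w√2 = 0.87 m² = 870,000 mm², so w ≈ 784.3 mm and w√2 ≈ 1109.2 mm → G0 = 784 × 1109 mm.
G1: ⌊1109/2⌋ × 784 = 554 × 784 mm
G2: ⌊784/2⌋ × 554 = 392 × 554 mm
G3: ⌊554/2⌋ × 392 = 277 × 392 mm
G4: ⌊392/2⌋ × 277 = 196 × 277 mm
G5: ⌊277/2⌋ × 196 = 138 × 196 mm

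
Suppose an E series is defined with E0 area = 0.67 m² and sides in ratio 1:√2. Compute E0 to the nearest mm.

688 × 973 mm

Let the short side be w mm. Then w · w√2 = 0.67 m² = 670,000 mm².
w² = 670,000/√2, so w ≈ 688.3 mm; long side = w√2 ≈ 973.4 mm.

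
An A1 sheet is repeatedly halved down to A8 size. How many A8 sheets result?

Each ISO step halves the sheet: 1 × A1 → 2 × A2 → 4 × A3 → 8 × A4 → …
From A1 to A8 is 7 halving steps: 2^7 = 128.

128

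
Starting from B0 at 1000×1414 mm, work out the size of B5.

176 × 250 mm

B1: ⌊1414/2⌋ × 1000 = 707 × 1000 mm
B2: ⌊1000/2⌋ × 707 = 500 × 707 mm
B3: ⌊707/2⌋ × 500 = 353 × 500 mm
B4: ⌊500/2⌋ × 353 = 250 × 353 mm
B5: ⌊353/2⌋ × 250 = 176 × 250 mm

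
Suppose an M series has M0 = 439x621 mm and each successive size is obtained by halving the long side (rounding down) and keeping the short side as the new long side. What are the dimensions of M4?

M1: ⌊621/2⌋ × 439 = 310 × 439 mm
M2: ⌊439/2⌋ × 310 = 219 × 310 mm
M3: ⌊310/2⌋ × 219 = 155 × 219 mm
M4: ⌊219/2⌋ × 155 = 109 × 155 mm

109 × 155 mm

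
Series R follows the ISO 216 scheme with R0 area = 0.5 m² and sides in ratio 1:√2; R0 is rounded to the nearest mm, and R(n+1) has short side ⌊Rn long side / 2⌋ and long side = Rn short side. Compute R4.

Let R0's short side be w mm. w · w√2 = 0.5 m² = 500,000 mm², so w ≈ 594.6 mm and w√2 ≈ 840.9 mm → R0 = 595 × 841 mm.
R1: ⌊841/2⌋ × 595 = 420 × 595 mm
R2: ⌊595/2⌋ × 420 = 297 × 420 mm
R3: ⌊420/2⌋ × 297 = 210 × 297 mm
R4: ⌊297/2⌋ × 210 = 148 × 210 mm

148 × 210 mm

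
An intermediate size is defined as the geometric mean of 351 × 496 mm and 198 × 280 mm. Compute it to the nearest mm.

264 × 373 mm

Short side: √(351 · 198) = √69498 ≈ 263.6 → 264 mm
Long side: √(496 · 280) = √138880 ≈ 372.7 → 373 mm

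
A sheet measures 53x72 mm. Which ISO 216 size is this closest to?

A8 (52 × 74 mm)

Aspect ratio 72/53 ≈ 1.358 (ISO target is √2 ≈ 1.414).
In the A-series (A0 area = 1 m²): A8 = 52 × 74 mm.
Off by 3 mm total — nearest standard size.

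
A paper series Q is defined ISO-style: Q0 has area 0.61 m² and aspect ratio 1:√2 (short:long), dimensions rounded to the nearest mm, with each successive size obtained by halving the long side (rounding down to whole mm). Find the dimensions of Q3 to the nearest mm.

Let Q0's short side be w mm. w · w√2 = 0.61 m² = 610,000 mm², so w ≈ 656.8 mm and w√2 ≈ 928.8 mm → Q0 = 657 × 929 mm.
Q1: ⌊929/2⌋ × 657 = 464 × 657 mm
Q2: ⌊657/2⌋ × 464 = 328 × 464 mm
Q3: ⌊464/2⌋ × 328 = 232 × 328 mm

232 × 328 mm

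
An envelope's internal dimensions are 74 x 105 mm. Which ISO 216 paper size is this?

A7 (74 × 105 mm)

Aspect ratio 105/74 ≈ 1.419 — close to the ISO √2 ≈ 1.414.
In the A-series (A0 area = 1 m²): A7 = 74 × 105 mm.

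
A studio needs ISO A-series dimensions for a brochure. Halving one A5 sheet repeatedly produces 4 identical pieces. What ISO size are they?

A7

4 = 2^2, so 2 halving steps.
A5 → A6 → … → A7 after 2 steps.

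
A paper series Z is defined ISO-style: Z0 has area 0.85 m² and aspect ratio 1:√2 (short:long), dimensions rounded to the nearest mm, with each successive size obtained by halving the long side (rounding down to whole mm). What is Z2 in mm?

387 × 548 mm

Let Z0's short side be w mm. w · w√2 = 0.85 m² = 850,000 mm², so w ≈ 775.3 mm and w√2 ≈ 1096.4 mm → Z0 = 775 × 1096 mm.
Z1: ⌊1096/2⌋ × 775 = 548 × 775 mm
Z2: ⌊775/2⌋ × 548 = 387 × 548 mm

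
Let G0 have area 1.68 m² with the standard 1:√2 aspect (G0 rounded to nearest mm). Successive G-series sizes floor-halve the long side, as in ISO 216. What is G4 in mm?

272 × 385 mm

Let G0's short side be w mm. w · w√2 = 1.68 m² = 1,680,000 mm², so w ≈ 1089.9 mm and w√2 ≈ 1541.4 mm → G0 = 1090 × 1541 mm.
G1: ⌊1541/2⌋ × 1090 = 770 × 1090 mm
G2: ⌊1090/2⌋ × 770 = 545 × 770 mm
G3: ⌊770/2⌋ × 545 = 385 × 545 mm
G4: ⌊545/2⌋ × 385 = 272 × 385 mm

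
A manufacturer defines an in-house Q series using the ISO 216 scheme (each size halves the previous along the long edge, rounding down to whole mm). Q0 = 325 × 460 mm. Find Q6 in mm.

40 × 57 mm

Q1 = 230 × 325 mm (from Q0 by 1 halving).
Q2: ⌊325/2⌋ × 230 = 162 × 230 mm
Q3: ⌊230/2⌋ × 162 = 115 × 162 mm
Q4: ⌊162/2⌋ × 115 = 81 × 115 mm
Q5: ⌊115/2⌋ × 81 = 57 × 81 mm
Q6: ⌊81/2⌋ × 57 = 40 × 57 mm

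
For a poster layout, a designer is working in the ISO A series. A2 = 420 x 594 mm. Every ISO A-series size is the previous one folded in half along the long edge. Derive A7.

74 × 105 mm

A3: ⌊594/2⌋ × 420 = 297 × 420 mm
A4: ⌊420/2⌋ × 297 = 210 × 297 mm
A5: ⌊297/2⌋ × 210 = 148 × 210 mm
A6: ⌊210/2⌋ × 148 = 105 × 148 mm
A7: ⌊148/2⌋ × 105 = 74 × 105 mm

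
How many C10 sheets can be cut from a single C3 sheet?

Each ISO step halves the sheet: 1 × C3 → 2 × C4 → 4 × C5 → 8 × C6 → …
From C3 to C10 is 7 halving steps: 2^7 = 128.

128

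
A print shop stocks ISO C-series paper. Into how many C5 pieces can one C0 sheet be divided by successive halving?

32

Each ISO step halves the sheet: 1 × C0 → 2 × C1 → 4 × C2 → 8 × C3 → …
From C0 to C5 is 5 halving steps: 2^5 = 32.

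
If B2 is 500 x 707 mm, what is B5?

176 × 250 mm

B3: ⌊707/2⌋ × 500 = 353 × 500 mm
B4: ⌊500/2⌋ × 353 = 250 × 353 mm
B5: ⌊353/2⌋ × 250 = 176 × 250 mm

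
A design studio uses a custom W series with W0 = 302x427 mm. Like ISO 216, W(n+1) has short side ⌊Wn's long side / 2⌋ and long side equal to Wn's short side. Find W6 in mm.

W1: ⌊427/2⌋ × 302 = 213 × 302 mm
W2: ⌊302/2⌋ × 213 = 151 × 213 mm
W3: ⌊213/2⌋ × 151 = 106 × 151 mm
W4: ⌊151/2⌋ × 106 = 75 × 106 mm
W5: ⌊106/2⌋ × 75 = 53 × 75 mm
W6: ⌊75/2⌋ × 53 = 37 × 53 mm

37 × 53 mm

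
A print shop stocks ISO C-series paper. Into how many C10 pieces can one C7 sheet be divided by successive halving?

C7 = 81 × 114 mm; C10 = 28 × 40 mm.
Each halving step doubles the count; 3 steps from C7 to C10.
2^3 = 8.

8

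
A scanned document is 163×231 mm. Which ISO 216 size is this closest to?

Aspect ratio 231/163 ≈ 1.417 — close to the ISO √2 ≈ 1.414.
In the C-series (envelope sizes, between A and B): C5 = 162 × 229 mm.
Off by 3 mm total — nearest standard size.

C5 (162 × 229 mm)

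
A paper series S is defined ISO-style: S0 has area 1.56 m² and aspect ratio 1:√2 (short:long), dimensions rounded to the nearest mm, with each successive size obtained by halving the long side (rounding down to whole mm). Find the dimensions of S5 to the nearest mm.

Let S0's short side be w mm. w · w√2 = 1.56 m² = 1,560,000 mm², so w ≈ 1050.3 mm and w√2 ≈ 1485.3 mm → S0 = 1050 × 1485 mm.
S1: ⌊1485/2⌋ × 1050 = 742 × 1050 mm
S2: ⌊1050/2⌋ × 742 = 525 × 742 mm
S3: ⌊742/2⌋ × 525 = 371 × 525 mm
S4: ⌊525/2⌋ × 371 = 262 × 371 mm
S5: ⌊371/2⌋ × 262 = 185 × 262 mm

185 × 262 mm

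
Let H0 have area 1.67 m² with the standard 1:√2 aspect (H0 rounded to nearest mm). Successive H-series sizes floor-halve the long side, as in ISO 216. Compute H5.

Let H0's short side be w mm. w · w√2 = 1.67 m² = 1,670,000 mm², so w ≈ 1086.7 mm and w√2 ≈ 1536.8 mm → H0 = 1087 × 1537 mm.
H1: ⌊1537/2⌋ × 1087 = 768 × 1087 mm
H2: ⌊1087/2⌋ × 768 = 543 × 768 mm
H3: ⌊768/2⌋ × 543 = 384 × 543 mm
H4: ⌊543/2⌋ × 384 = 271 × 384 mm
H5: ⌊384/2⌋ × 271 = 192 × 271 mm

192 × 271 mm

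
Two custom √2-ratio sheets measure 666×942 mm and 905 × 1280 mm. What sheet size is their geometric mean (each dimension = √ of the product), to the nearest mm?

Short side: √(666 · 905) = √602730 ≈ 776.4 → 776 mm
Long side: √(942 · 1280) = √1205760 ≈ 1098.1 → 1098 mm

776 × 1098 mm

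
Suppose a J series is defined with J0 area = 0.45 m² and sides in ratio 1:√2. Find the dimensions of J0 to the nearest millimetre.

Let the short side be w mm. Then w · w√2 = 0.45 m² = 450,000 mm².
w² = 450,000/√2, so w ≈ 564.1 mm; long side = w√2 ≈ 797.7 mm.

564 × 798 mm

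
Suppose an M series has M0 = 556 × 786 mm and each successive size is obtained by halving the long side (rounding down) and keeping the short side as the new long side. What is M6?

69 × 98 mm

M1: ⌊786/2⌋ × 556 = 393 × 556 mm
M2: ⌊556/2⌋ × 393 = 278 × 393 mm
M3: ⌊393/2⌋ × 278 = 196 × 278 mm
M4: ⌊278/2⌋ × 196 = 139 × 196 mm
M5: ⌊196/2⌋ × 139 = 98 × 139 mm
M6: ⌊139/2⌋ × 98 = 69 × 98 mm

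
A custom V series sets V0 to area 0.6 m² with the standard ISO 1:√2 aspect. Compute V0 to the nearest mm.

Let the short side be w mm. Then w · w√2 = 0.6 m² = 600,000 mm².
w² = 600,000/√2, so w ≈ 651.4 mm; long side = w√2 ≈ 921.2 mm.

651 × 921 mm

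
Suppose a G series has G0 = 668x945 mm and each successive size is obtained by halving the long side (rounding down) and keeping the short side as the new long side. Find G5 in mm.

118 × 167 mm

G1: ⌊945/2⌋ × 668 = 472 × 668 mm
G2: ⌊668/2⌋ × 472 = 334 × 472 mm
G3: ⌊472/2⌋ × 334 = 236 × 334 mm
G4: ⌊334/2⌋ × 236 = 167 × 236 mm
G5: ⌊236/2⌋ × 167 = 118 × 167 mm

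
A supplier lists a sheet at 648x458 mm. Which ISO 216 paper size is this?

C2 (458 × 648 mm)

Aspect ratio 648/458 ≈ 1.415 — close to the ISO √2 ≈ 1.414.
In the C-series (envelope sizes, between A and B): C2 = 458 × 648 mm.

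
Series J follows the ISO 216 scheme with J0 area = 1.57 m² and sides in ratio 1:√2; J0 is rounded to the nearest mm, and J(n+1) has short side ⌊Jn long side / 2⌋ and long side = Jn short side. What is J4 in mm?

263 × 372 mm

Let J0's short side be w mm. w · w√2 = 1.57 m² = 1,570,000 mm², so w ≈ 1053.6 mm and w√2 ≈ 1490.1 mm → J0 = 1054 × 1490 mm.
J1: ⌊1490/2⌋ × 1054 = 745 × 1054 mm
J2: ⌊1054/2⌋ × 745 = 527 × 745 mm
J3: ⌊745/2⌋ × 527 = 372 × 527 mm
J4: ⌊527/2⌋ × 372 = 263 × 372 mm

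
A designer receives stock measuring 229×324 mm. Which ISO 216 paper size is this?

C4 (229 × 324 mm)

Aspect ratio 324/229 ≈ 1.415 — close to the ISO √2 ≈ 1.414.
In the C-series (envelope sizes, between A and B): C4 = 229 × 324 mm.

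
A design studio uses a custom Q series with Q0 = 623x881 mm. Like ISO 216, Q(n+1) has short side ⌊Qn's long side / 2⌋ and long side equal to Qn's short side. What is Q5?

Q1: ⌊881/2⌋ × 623 = 440 × 623 mm
Q2: ⌊623/2⌋ × 440 = 311 × 440 mm
Q3: ⌊440/2⌋ × 311 = 220 × 311 mm
Q4: ⌊311/2⌋ × 220 = 155 × 220 mm
Q5: ⌊220/2⌋ × 155 = 110 × 155 mm

110 × 155 mm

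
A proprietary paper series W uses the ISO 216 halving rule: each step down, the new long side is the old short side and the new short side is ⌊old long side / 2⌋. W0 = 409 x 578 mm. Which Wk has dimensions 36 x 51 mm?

W7

W0: 409 × 578 mm
W1: 289 × 409 mm
W2: 204 × 289 mm
W3: 144 × 204 mm
W4: 102 × 144 mm
W5: 72 × 102 mm
W6: 51 × 72 mm
W7: 36 × 51 mm
W8: 25 × 36 mm
→ matches W7.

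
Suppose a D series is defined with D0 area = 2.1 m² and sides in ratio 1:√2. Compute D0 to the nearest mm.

1219 × 1723 mm

Let the short side be w mm. Then w · w√2 = 2.1 m² = 2,100,000 mm².
w² = 2,100,000/√2, so w ≈ 1218.6 mm; long side = w√2 ≈ 1723.3 mm.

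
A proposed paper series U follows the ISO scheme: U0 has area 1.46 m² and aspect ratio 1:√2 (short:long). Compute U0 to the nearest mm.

1016 × 1437 mm

Let the short side be w mm. Then w · w√2 = 1.46 m² = 1,460,000 mm².
w² = 1,460,000/√2, so w ≈ 1016.1 mm; long side = w√2 ≈ 1436.9 mm.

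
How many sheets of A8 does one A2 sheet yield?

64

A2 = 420 × 594 mm; A8 = 52 × 74 mm.
Each halving step doubles the count; 6 steps from A2 to A8.
2^6 = 64.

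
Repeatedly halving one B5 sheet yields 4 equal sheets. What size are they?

B7

4 = 2^2, so 2 halving steps.
B5 → B6 → … → B7 after 2 steps.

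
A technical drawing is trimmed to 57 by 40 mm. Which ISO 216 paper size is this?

Aspect ratio 57/40 ≈ 1.425 — close to the ISO √2 ≈ 1.414.
In the C-series (envelope sizes, between A and B): C9 = 40 × 57 mm.

C9 (40 × 57 mm)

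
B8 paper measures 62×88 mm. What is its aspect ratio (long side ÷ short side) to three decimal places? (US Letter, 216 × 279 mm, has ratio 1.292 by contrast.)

1.419

88 / 62 = 1.419
ISO 216 targets √2 ≈ 1.414; the +0.005 deviation is from mm rounding.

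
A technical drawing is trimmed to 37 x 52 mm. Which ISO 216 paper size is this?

A9 (37 × 52 mm)

Aspect ratio 52/37 ≈ 1.405 — close to the ISO √2 ≈ 1.414.
In the A-series (A0 area = 1 m²): A9 = 37 × 52 mm.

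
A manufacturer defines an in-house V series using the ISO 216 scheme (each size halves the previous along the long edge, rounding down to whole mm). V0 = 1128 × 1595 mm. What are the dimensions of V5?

199 × 282 mm

V1 = 797 × 1128 mm (from V0 by 1 halving).
V2: ⌊1128/2⌋ × 797 = 564 × 797 mm
V3: ⌊797/2⌋ × 564 = 398 × 564 mm
V4: ⌊564/2⌋ × 398 = 282 × 398 mm
V5: ⌊398/2⌋ × 282 = 199 × 282 mm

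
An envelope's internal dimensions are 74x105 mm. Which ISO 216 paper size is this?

A7 (74 × 105 mm)

Aspect ratio 105/74 ≈ 1.419 — close to the ISO √2 ≈ 1.414.
In the A-series (A0 area = 1 m²): A7 = 74 × 105 mm.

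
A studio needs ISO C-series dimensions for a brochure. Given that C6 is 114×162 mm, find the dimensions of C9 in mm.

C7: ⌊162/2⌋ × 114 = 81 × 114 mm
C8: ⌊114/2⌋ × 81 = 57 × 81 mm
C9: ⌊81/2⌋ × 57 = 40 × 57 mm

40 × 57 mm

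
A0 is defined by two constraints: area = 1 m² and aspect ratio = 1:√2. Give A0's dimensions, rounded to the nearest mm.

841 × 1189 mm

Let the short side be w mm. Then the long side is w√2 and w · w√2 = 10⁶ mm².
w² = 10⁶/√2, so w = 1000 / 2^(1/4) ≈ 840.9 mm; long side = 1000 · 2^(1/4) ≈ 1189.2 mm.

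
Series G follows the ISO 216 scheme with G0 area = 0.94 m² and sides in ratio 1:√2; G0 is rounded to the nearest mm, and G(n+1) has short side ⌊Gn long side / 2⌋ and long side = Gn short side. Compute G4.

Let G0's short side be w mm. w · w√2 = 0.94 m² = 940,000 mm², so w ≈ 815.3 mm and w√2 ≈ 1153.0 mm → G0 = 815 × 1153 mm.
G1: ⌊1153/2⌋ × 815 = 576 × 815 mm
G2: ⌊815/2⌋ × 576 = 407 × 576 mm
G3: ⌊576/2⌋ × 407 = 288 × 407 mm
G4: ⌊407/2⌋ × 288 = 203 × 288 mm

203 × 288 mm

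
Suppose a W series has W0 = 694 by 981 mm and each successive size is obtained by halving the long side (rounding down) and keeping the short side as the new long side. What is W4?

173 × 245 mm

W1: ⌊981/2⌋ × 694 = 490 × 694 mm
W2: ⌊694/2⌋ × 490 = 347 × 490 mm
W3: ⌊490/2⌋ × 347 = 245 × 347 mm
W4: ⌊347/2⌋ × 245 = 173 × 245 mm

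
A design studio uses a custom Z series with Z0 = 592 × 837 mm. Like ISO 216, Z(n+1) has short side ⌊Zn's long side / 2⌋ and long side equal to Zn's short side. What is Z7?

52 × 74 mm

Z1 = 418 × 592 mm (from Z0 by 1 halving).
Z2: ⌊592/2⌋ × 418 = 296 × 418 mm
Z3: ⌊418/2⌋ × 296 = 209 × 296 mm
Z4: ⌊296/2⌋ × 209 = 148 × 209 mm
Z5: ⌊209/2⌋ × 148 = 104 × 148 mm
Z6: ⌊148/2⌋ × 104 = 74 × 104 mm
Z7: ⌊104/2⌋ × 74 = 52 × 74 mm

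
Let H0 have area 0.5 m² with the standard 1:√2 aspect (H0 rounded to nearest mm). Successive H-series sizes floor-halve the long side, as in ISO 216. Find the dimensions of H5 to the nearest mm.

Let H0's short side be w mm. w · w√2 = 0.5 m² = 500,000 mm², so w ≈ 594.6 mm and w√2 ≈ 840.9 mm → H0 = 595 × 841 mm.
H1: ⌊841/2⌋ × 595 = 420 × 595 mm
H2: ⌊595/2⌋ × 420 = 297 × 420 mm
H3: ⌊420/2⌋ × 297 = 210 × 297 mm
H4: ⌊297/2⌋ × 210 = 148 × 210 mm
H5: ⌊210/2⌋ × 148 = 105 × 148 mm

105 × 148 mm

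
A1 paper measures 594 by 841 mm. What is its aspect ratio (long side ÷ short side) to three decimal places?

841 / 594 = 1.416
ISO 216 targets √2 ≈ 1.414; the +0.002 deviation is from mm rounding.

1.416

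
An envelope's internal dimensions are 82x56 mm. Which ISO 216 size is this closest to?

Aspect ratio 82/56 ≈ 1.464 (ISO target is √2 ≈ 1.414).
In the C-series (envelope sizes, between A and B): C8 = 57 × 81 mm.
Off by 2 mm total — nearest standard size.

C8 (57 × 81 mm)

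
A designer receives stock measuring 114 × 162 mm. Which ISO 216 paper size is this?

C6 (114 × 162 mm)

Aspect ratio 162/114 ≈ 1.421 — close to the ISO √2 ≈ 1.414.
In the C-series (envelope sizes, between A and B): C6 = 114 × 162 mm.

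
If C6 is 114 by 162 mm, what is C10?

28 × 40 mm

C7: ⌊162/2⌋ × 114 = 81 × 114 mm
C8: ⌊114/2⌋ × 81 = 57 × 81 mm
C9: ⌊81/2⌋ × 57 = 40 × 57 mm
C10: ⌊57/2⌋ × 40 = 28 × 40 mm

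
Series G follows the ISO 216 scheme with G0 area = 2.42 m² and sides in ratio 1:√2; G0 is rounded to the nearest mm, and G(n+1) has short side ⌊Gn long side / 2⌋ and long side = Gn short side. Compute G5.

231 × 327 mm

Let G0's short side be w mm. w · w√2 = 2.42 m² = 2,420,000 mm², so w ≈ 1308.1 mm and w√2 ≈ 1850.0 mm → G0 = 1308 × 1850 mm.
G1: ⌊1850/2⌋ × 1308 = 925 × 1308 mm
G2: ⌊1308/2⌋ × 925 = 654 × 925 mm
G3: ⌊925/2⌋ × 654 = 462 × 654 mm
G4: ⌊654/2⌋ × 462 = 327 × 462 mm
G5: ⌊462/2⌋ × 327 = 231 × 327 mm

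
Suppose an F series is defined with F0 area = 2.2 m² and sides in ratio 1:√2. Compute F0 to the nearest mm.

Let the short side be w mm. Then w · w√2 = 2.2 m² = 2,200,000 mm².
w² = 2,200,000/√2, so w ≈ 1247.3 mm; long side = w√2 ≈ 1763.9 mm.

1247 × 1764 mm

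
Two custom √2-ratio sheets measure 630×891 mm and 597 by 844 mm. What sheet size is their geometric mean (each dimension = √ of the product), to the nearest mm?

613 × 867 mm

Short side: √(630 · 597) = √376110 ≈ 613.3 → 613 mm
Long side: √(891 · 844) = √752004 ≈ 867.2 → 867 mm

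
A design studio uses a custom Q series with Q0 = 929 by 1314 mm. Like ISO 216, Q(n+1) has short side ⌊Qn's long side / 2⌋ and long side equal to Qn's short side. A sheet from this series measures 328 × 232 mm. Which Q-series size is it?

Q4

Q0: 929 × 1314 mm
Q1: 657 × 929 mm
Q2: 464 × 657 mm
Q3: 328 × 464 mm
Q4: 232 × 328 mm
Q5: 164 × 232 mm
→ matches Q4.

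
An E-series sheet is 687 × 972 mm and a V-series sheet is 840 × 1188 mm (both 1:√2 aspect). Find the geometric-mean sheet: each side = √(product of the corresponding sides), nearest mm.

760 × 1075 mm

Short side: √(687 · 840) = √577080 ≈ 759.7 → 760 mm
Long side: √(972 · 1188) = √1154736 ≈ 1074.6 → 1075 mm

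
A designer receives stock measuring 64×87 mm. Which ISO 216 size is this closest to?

Aspect ratio 87/64 ≈ 1.359 (ISO target is √2 ≈ 1.414).
In the B-series (B0 = 1000 × 1414 mm): B8 = 62 × 88 mm.
Off by 3 mm total — nearest standard size.

B8 (62 × 88 mm)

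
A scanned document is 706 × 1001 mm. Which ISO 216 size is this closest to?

Aspect ratio 1001/706 ≈ 1.418 — close to the ISO √2 ≈ 1.414.
In the B-series (B0 = 1000 × 1414 mm): B1 = 707 × 1000 mm.
Off by 2 mm total — nearest standard size.

B1 (707 × 1000 mm)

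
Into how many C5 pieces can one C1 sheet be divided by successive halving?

16

Each ISO step halves the sheet: 1 × C1 → 2 × C2 → 4 × C3 → 8 × C4 → …
From C1 to C5 is 4 halving steps: 2^4 = 16.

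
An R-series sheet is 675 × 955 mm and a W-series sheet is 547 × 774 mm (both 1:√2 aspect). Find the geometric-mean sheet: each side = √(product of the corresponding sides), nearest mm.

Short side: √(675 · 547) = √369225 ≈ 607.6 → 608 mm
Long side: √(955 · 774) = √739170 ≈ 859.7 → 860 mm

608 × 860 mm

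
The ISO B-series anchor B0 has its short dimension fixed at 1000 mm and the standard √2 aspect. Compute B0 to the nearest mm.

Short side = 1000 mm; long side = 1000√2 ≈ 1414.2 mm.

1000 × 1414 mm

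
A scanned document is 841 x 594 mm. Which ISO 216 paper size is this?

Aspect ratio 841/594 ≈ 1.416 — close to the ISO √2 ≈ 1.414.
In the A-series (A0 area = 1 m²): A1 = 594 × 841 mm.

A1 (594 × 841 mm)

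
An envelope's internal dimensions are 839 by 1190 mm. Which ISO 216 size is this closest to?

A0 (841 × 1189 mm)

Aspect ratio 1190/839 ≈ 1.418 — close to the ISO √2 ≈ 1.414.
In the A-series (A0 area = 1 m²): A0 = 841 × 1189 mm.
Off by 3 mm total — nearest standard size.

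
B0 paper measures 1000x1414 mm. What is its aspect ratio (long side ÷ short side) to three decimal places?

1414 / 1000 = 1.414
Matches √2 ≈ 1.414 — the ISO 216 defining ratio.

1.414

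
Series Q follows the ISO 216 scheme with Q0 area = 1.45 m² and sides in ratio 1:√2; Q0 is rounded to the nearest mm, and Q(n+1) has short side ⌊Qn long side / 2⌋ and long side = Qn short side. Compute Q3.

358 × 506 mm

Let Q0's short side be w mm. w · w√2 = 1.45 m² = 1,450,000 mm², so w ≈ 1012.6 mm and w√2 ≈ 1432.0 mm → Q0 = 1013 × 1432 mm.
Q1: ⌊1432/2⌋ × 1013 = 716 × 1013 mm
Q2: ⌊1013/2⌋ × 716 = 506 × 716 mm
Q3: ⌊716/2⌋ × 506 = 358 × 506 mm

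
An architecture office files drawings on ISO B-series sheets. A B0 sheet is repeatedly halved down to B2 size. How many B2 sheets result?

B0 = 1000 × 1414 mm; B2 = 500 × 707 mm.
Each halving step doubles the count; 2 steps from B0 to B2.
2^2 = 4.

4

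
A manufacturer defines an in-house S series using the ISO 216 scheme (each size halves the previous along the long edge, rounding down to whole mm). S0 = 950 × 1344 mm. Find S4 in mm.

237 × 336 mm

S1: ⌊1344/2⌋ × 950 = 672 × 950 mm
S2: ⌊950/2⌋ × 672 = 475 × 672 mm
S3: ⌊672/2⌋ × 475 = 336 × 475 mm
S4: ⌊475/2⌋ × 336 = 237 × 336 mm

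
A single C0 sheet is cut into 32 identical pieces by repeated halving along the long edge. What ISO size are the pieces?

32 = 2^5, so 5 halving steps.
C0 → C1 → … → C5 after 5 steps.

C5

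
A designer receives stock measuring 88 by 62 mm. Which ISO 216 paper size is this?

Aspect ratio 88/62 ≈ 1.419 — close to the ISO √2 ≈ 1.414.
In the B-series (B0 = 1000 × 1414 mm): B8 = 62 × 88 mm.

B8 (62 × 88 mm)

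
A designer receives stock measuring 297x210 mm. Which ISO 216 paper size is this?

A4 (210 × 297 mm)

Aspect ratio 297/210 ≈ 1.414 — close to the ISO √2 ≈ 1.414.
In the A-series (A0 area = 1 m²): A4 = 210 × 297 mm.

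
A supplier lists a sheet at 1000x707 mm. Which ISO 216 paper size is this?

B1 (707 × 1000 mm)

Aspect ratio 1000/707 ≈ 1.414 — close to the ISO √2 ≈ 1.414.
In the B-series (B0 = 1000 × 1414 mm): B1 = 707 × 1000 mm.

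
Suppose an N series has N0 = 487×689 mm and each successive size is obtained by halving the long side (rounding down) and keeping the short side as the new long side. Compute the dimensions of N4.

121 × 172 mm

N1: ⌊689/2⌋ × 487 = 344 × 487 mm
N2: ⌊487/2⌋ × 344 = 243 × 344 mm
N3: ⌊344/2⌋ × 243 = 172 × 243 mm
N4: ⌊243/2⌋ × 172 = 121 × 172 mm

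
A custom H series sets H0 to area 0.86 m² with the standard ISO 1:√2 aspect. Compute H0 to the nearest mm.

780 × 1103 mm

Let the short side be w mm. Then w · w√2 = 0.86 m² = 860,000 mm².
w² = 860,000/√2, so w ≈ 779.8 mm; long side = w√2 ≈ 1102.8 mm.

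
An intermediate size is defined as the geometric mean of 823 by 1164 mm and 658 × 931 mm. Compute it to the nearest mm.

736 × 1041 mm

Short side: √(823 · 658) = √541534 ≈ 735.9 → 736 mm
Long side: √(1164 · 931) = √1083684 ≈ 1041.0 → 1041 mm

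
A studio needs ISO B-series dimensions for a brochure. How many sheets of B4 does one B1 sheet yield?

Each ISO step halves the sheet: 1 × B1 → 2 × B2 → 4 × B3 → 8 × B4
From B1 to B4 is 3 halving steps: 2^3 = 8.

8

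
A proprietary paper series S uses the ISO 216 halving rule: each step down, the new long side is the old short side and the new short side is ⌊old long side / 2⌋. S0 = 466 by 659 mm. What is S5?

S1 = 329 × 466 mm (from S0 by 1 halving).
S2: ⌊466/2⌋ × 329 = 233 × 329 mm
S3: ⌊329/2⌋ × 233 = 164 × 233 mm
S4: ⌊233/2⌋ × 164 = 116 × 164 mm
S5: ⌊164/2⌋ × 116 = 82 × 116 mm

82 × 116 mm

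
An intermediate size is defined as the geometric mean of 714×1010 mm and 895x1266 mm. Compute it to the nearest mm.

799 × 1131 mm

Short side: √(714 · 895) = √639030 ≈ 799.4 → 799 mm
Long side: √(1010 · 1266) = √1278660 ≈ 1130.8 → 1131 mm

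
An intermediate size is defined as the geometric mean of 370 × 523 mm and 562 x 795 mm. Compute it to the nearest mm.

456 × 645 mm

Short side: √(370 · 562) = √207940 ≈ 456.0 → 456 mm
Long side: √(523 · 795) = √415785 ≈ 644.8 → 645 mm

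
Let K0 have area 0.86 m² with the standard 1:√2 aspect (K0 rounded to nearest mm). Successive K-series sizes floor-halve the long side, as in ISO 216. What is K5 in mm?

Let K0's short side be w mm. w · w√2 = 0.86 m² = 860,000 mm², so w ≈ 779.8 mm and w√2 ≈ 1102.8 mm → K0 = 780 × 1103 mm.
K1: ⌊1103/2⌋ × 780 = 551 × 780 mm
K2: ⌊780/2⌋ × 551 = 390 × 551 mm
K3: ⌊551/2⌋ × 390 = 275 × 390 mm
K4: ⌊390/2⌋ × 275 = 195 × 275 mm
K5: ⌊275/2⌋ × 195 = 137 × 195 mm

137 × 195 mm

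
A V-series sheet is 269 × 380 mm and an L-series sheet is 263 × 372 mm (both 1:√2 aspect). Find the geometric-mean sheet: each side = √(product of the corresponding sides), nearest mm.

Short side: √(269 · 263) = √70747 ≈ 266.0 → 266 mm
Long side: √(380 · 372) = √141360 ≈ 376.0 → 376 mm

266 × 376 mm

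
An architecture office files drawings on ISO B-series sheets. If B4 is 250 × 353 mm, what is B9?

B5: ⌊353/2⌋ × 250 = 176 × 250 mm
B6: ⌊250/2⌋ × 176 = 125 × 176 mm
B7: ⌊176/2⌋ × 125 = 88 × 125 mm
B8: ⌊125/2⌋ × 88 = 62 × 88 mm
B9: ⌊88/2⌋ × 62 = 44 × 62 mm

44 × 62 mm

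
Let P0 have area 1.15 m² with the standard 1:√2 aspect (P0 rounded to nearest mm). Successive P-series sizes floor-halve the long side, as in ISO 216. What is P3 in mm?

Let P0's short side be w mm. w · w√2 = 1.15 m² = 1,150,000 mm², so w ≈ 901.8 mm and w√2 ≈ 1275.3 mm → P0 = 902 × 1275 mm.
P1: ⌊1275/2⌋ × 902 = 637 × 902 mm
P2: ⌊902/2⌋ × 637 = 451 × 637 mm
P3: ⌊637/2⌋ × 451 = 318 × 451 mm

318 × 451 mm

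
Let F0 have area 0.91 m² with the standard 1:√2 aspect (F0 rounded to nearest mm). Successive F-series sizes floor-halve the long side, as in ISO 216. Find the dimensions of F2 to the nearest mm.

Let F0's short side be w mm. w · w√2 = 0.91 m² = 910,000 mm², so w ≈ 802.2 mm and w√2 ≈ 1134.4 mm → F0 = 802 × 1134 mm.
F1: ⌊1134/2⌋ × 802 = 567 × 802 mm
F2: ⌊802/2⌋ × 567 = 401 × 567 mm

401 × 567 mm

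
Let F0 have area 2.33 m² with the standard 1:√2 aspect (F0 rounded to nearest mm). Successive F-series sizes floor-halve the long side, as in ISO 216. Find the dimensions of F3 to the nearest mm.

Let F0's short side be w mm. w · w√2 = 2.33 m² = 2,330,000 mm², so w ≈ 1283.6 mm and w√2 ≈ 1815.2 mm → F0 = 1284 × 1815 mm.
F1: ⌊1815/2⌋ × 1284 = 907 × 1284 mm
F2: ⌊1284/2⌋ × 907 = 642 × 907 mm
F3: ⌊907/2⌋ × 642 = 453 × 642 mm

453 × 642 mm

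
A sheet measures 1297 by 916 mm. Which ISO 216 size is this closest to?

C0 (917 × 1297 mm)

Aspect ratio 1297/916 ≈ 1.416 — close to the ISO √2 ≈ 1.414.
In the C-series (envelope sizes, between A and B): C0 = 917 × 1297 mm.
Off by 1 mm total — nearest standard size.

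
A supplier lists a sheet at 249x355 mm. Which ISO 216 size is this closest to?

B4 (250 × 353 mm)

Aspect ratio 355/249 ≈ 1.426 — close to the ISO √2 ≈ 1.414.
In the B-series (B0 = 1000 × 1414 mm): B4 = 250 × 353 mm.
Off by 3 mm total — nearest standard size.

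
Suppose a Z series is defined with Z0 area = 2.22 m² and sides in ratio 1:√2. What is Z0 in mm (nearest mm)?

Let the short side be w mm. Then w · w√2 = 2.22 m² = 2,220,000 mm².
w² = 2,220,000/√2, so w ≈ 1252.9 mm; long side = w√2 ≈ 1771.9 mm.

1253 × 1772 mm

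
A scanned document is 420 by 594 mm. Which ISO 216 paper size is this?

A2 (420 × 594 mm)

Aspect ratio 594/420 ≈ 1.414 — close to the ISO √2 ≈ 1.414.
In the A-series (A0 area = 1 m²): A2 = 420 × 594 mm.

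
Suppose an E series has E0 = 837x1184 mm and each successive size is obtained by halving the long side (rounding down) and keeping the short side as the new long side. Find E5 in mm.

E1: ⌊1184/2⌋ × 837 = 592 × 837 mm
E2: ⌊837/2⌋ × 592 = 418 × 592 mm
E3: ⌊592/2⌋ × 418 = 296 × 418 mm
E4: ⌊418/2⌋ × 296 = 209 × 296 mm
E5: ⌊296/2⌋ × 209 = 148 × 209 mm

148 × 209 mm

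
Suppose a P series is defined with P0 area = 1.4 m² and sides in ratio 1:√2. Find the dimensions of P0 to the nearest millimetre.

995 × 1407 mm

Let the short side be w mm. Then w · w√2 = 1.4 m² = 1,400,000 mm².
w² = 1,400,000/√2, so w ≈ 995.0 mm; long side = w√2 ≈ 1407.1 mm.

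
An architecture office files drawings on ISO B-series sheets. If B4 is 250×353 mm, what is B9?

44 × 62 mm

B5: ⌊353/2⌋ × 250 = 176 × 250 mm
B6: ⌊250/2⌋ × 176 = 125 × 176 mm
B7: ⌊176/2⌋ × 125 = 88 × 125 mm
B8: ⌊125/2⌋ × 88 = 62 × 88 mm
B9: ⌊88/2⌋ × 62 = 44 × 62 mm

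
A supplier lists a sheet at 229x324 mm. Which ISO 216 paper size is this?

C4 (229 × 324 mm)

Aspect ratio 324/229 ≈ 1.415 — close to the ISO √2 ≈ 1.414.
In the C-series (envelope sizes, between A and B): C4 = 229 × 324 mm.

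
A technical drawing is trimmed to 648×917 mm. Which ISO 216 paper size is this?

C1 (648 × 917 mm)

Aspect ratio 917/648 ≈ 1.415 — close to the ISO √2 ≈ 1.414.
In the C-series (envelope sizes, between A and B): C1 = 648 × 917 mm.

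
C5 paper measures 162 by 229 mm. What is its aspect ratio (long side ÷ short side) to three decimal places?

229 / 162 = 1.414
Matches √2 ≈ 1.414 — the ISO 216 defining ratio.

1.414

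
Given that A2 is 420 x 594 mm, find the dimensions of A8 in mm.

A3: ⌊594/2⌋ × 420 = 297 × 420 mm
A4: ⌊420/2⌋ × 297 = 210 × 297 mm
A5: ⌊297/2⌋ × 210 = 148 × 210 mm
A6: ⌊210/2⌋ × 148 = 105 × 148 mm
A7: ⌊148/2⌋ × 105 = 74 × 105 mm
A8: ⌊105/2⌋ × 74 = 52 × 74 mm

52 × 74 mm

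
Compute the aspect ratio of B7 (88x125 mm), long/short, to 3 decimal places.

125 / 88 = 1.420
ISO 216 targets √2 ≈ 1.414; the +0.006 deviation is from mm rounding.

1.420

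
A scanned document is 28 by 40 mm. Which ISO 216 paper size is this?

C10 (28 × 40 mm)

Aspect ratio 40/28 ≈ 1.429 — close to the ISO √2 ≈ 1.414.
In the C-series (envelope sizes, between A and B): C10 = 28 × 40 mm.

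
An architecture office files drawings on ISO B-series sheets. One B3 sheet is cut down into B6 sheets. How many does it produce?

B3 = 353 × 500 mm; B6 = 125 × 176 mm.
Each halving step doubles the count; 3 steps from B3 to B6.
2^3 = 8.

8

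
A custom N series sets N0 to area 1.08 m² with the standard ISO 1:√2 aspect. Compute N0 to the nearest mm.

874 × 1236 mm

Let the short side be w mm. Then w · w√2 = 1.08 m² = 1,080,000 mm².
w² = 1,080,000/√2, so w ≈ 873.9 mm; long side = w√2 ≈ 1235.9 mm.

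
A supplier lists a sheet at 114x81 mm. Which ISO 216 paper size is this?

Aspect ratio 114/81 ≈ 1.407 — close to the ISO √2 ≈ 1.414.
In the C-series (envelope sizes, between A and B): C7 = 81 × 114 mm.

C7 (81 × 114 mm)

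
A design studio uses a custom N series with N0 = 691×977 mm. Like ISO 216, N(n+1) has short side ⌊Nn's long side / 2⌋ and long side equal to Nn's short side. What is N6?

86 × 122 mm

N1 = 488 × 691 mm (from N0 by 1 halving).
N2: ⌊691/2⌋ × 488 = 345 × 488 mm
N3: ⌊488/2⌋ × 345 = 244 × 345 mm
N4: ⌊345/2⌋ × 244 = 172 × 244 mm
N5: ⌊244/2⌋ × 172 = 122 × 172 mm
N6: ⌊172/2⌋ × 122 = 86 × 122 mm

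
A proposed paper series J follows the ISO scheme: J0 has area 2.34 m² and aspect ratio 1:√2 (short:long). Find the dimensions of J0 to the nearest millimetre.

Let the short side be w mm. Then w · w√2 = 2.34 m² = 2,340,000 mm².
w² = 2,340,000/√2, so w ≈ 1286.3 mm; long side = w√2 ≈ 1819.1 mm.

1286 × 1819 mm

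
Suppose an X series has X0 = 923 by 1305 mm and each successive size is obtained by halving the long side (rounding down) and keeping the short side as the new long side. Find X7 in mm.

81 × 115 mm

X1 = 652 × 923 mm (from X0 by 1 halving).
X2: ⌊923/2⌋ × 652 = 461 × 652 mm
X3: ⌊652/2⌋ × 461 = 326 × 461 mm
X4: ⌊461/2⌋ × 326 = 230 × 326 mm
X5: ⌊326/2⌋ × 230 = 163 × 230 mm
X6: ⌊230/2⌋ × 163 = 115 × 163 mm
X7: ⌊163/2⌋ × 115 = 81 × 115 mm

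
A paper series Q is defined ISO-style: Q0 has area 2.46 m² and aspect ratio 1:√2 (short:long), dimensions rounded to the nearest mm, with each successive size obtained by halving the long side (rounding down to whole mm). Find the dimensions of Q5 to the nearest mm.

233 × 329 mm

Let Q0's short side be w mm. w · w√2 = 2.46 m² = 2,460,000 mm², so w ≈ 1318.9 mm and w√2 ≈ 1865.2 mm → Q0 = 1319 × 1865 mm.
Q1: ⌊1865/2⌋ × 1319 = 932 × 1319 mm
Q2: ⌊1319/2⌋ × 932 = 659 × 932 mm
Q3: ⌊932/2⌋ × 659 = 466 × 659 mm
Q4: ⌊659/2⌋ × 466 = 329 × 466 mm
Q5: ⌊466/2⌋ × 329 = 233 × 329 mm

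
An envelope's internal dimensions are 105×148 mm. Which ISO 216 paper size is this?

A6 (105 × 148 mm)

Aspect ratio 148/105 ≈ 1.410 — close to the ISO √2 ≈ 1.414.
In the A-series (A0 area = 1 m²): A6 = 105 × 148 mm.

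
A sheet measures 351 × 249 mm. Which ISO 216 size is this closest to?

Aspect ratio 351/249 ≈ 1.410 — close to the ISO √2 ≈ 1.414.
In the B-series (B0 = 1000 × 1414 mm): B4 = 250 × 353 mm.
Off by 3 mm total — nearest standard size.

B4 (250 × 353 mm)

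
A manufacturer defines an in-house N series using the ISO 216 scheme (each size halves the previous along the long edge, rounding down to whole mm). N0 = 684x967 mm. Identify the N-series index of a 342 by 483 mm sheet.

N0: 684 × 967 mm
N1: 483 × 684 mm
N2: 342 × 483 mm
N3: 241 × 342 mm
→ matches N2.

N2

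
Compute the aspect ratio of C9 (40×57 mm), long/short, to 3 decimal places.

57 / 40 = 1.425
ISO 216 targets √2 ≈ 1.414; the +0.011 deviation is from mm rounding.

1.425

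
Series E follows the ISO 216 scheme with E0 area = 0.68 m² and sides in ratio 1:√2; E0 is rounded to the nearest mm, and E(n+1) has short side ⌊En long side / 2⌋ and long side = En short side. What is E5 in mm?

Let E0's short side be w mm. w · w√2 = 0.68 m² = 680,000 mm², so w ≈ 693.4 mm and w√2 ≈ 980.6 mm → E0 = 693 × 981 mm.
E1: ⌊981/2⌋ × 693 = 490 × 693 mm
E2: ⌊693/2⌋ × 490 = 346 × 490 mm
E3: ⌊490/2⌋ × 346 = 245 × 346 mm
E4: ⌊346/2⌋ × 245 = 173 × 245 mm
E5: ⌊245/2⌋ × 173 = 122 × 173 mm

122 × 173 mm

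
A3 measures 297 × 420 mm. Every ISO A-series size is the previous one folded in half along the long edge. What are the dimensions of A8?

52 × 74 mm

A4: ⌊420/2⌋ × 297 = 210 × 297 mm
A5: ⌊297/2⌋ × 210 = 148 × 210 mm
A6: ⌊210/2⌋ × 148 = 105 × 148 mm
A7: ⌊148/2⌋ × 105 = 74 × 105 mm
A8: ⌊105/2⌋ × 74 = 52 × 74 mm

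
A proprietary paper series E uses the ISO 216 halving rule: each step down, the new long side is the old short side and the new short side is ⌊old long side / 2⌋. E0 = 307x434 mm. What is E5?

54 × 76 mm

E1: ⌊434/2⌋ × 307 = 217 × 307 mm
E2: ⌊307/2⌋ × 217 = 153 × 217 mm
E3: ⌊217/2⌋ × 153 = 108 × 153 mm
E4: ⌊153/2⌋ × 108 = 76 × 108 mm
E5: ⌊108/2⌋ × 76 = 54 × 76 mm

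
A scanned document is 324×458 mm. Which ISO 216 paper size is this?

Aspect ratio 458/324 ≈ 1.414 — close to the ISO √2 ≈ 1.414.
In the C-series (envelope sizes, between A and B): C3 = 324 × 458 mm.

C3 (324 × 458 mm)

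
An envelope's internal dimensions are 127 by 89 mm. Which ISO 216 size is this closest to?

B7 (88 × 125 mm)

Aspect ratio 127/89 ≈ 1.427 — close to the ISO √2 ≈ 1.414.
In the B-series (B0 = 1000 × 1414 mm): B7 = 88 × 125 mm.
Off by 3 mm total — nearest standard size.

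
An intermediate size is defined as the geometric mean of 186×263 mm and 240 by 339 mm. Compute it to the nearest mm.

Short side: √(186 · 240) = √44640 ≈ 211.3 → 211 mm
Long side: √(263 · 339) = √89157 ≈ 298.6 → 299 mm

211 × 299 mm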